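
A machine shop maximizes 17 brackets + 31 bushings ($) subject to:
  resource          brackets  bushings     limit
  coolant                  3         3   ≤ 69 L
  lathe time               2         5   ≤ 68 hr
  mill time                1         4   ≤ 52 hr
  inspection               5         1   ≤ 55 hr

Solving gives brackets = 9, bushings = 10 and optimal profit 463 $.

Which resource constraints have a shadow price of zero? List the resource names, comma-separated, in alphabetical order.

coolant: 57/69 (slack 12)
lathe time: 68/68 (binding)
mill time: 49/52 (slack 3)
inspection: 55/55 (binding)
By complementary slackness, a constraint with positive slack has shadow price 0 → coolant, mill time.

coolant, mill time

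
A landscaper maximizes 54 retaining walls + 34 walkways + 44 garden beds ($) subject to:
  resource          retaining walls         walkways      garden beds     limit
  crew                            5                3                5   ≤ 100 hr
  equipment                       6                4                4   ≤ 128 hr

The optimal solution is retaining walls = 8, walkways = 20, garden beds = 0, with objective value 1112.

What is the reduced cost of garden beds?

Check each constraint at x*: crew 100/100 (tight); equipment 128/128 (tight).
From A_Bᵀ y = c: 5·y_crew + 6·y_equipment = 54; 3·y_crew + 4·y_equipment = 34.
Solving: y_crew = 6, y_equipment = 4.
Reduced cost of garden beds: c₃ − yᵀa₃ = 44 − (6·5 + 4·4) = 44 − 46 = -2.

-2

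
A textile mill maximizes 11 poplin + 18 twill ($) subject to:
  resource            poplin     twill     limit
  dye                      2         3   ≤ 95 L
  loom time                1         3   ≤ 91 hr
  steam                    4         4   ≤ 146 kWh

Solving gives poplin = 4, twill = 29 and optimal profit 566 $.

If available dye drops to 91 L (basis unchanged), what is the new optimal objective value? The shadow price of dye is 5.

Δb = -4, so new z* = 566 + (5)·(-4) = 566 − 20 = 546.

546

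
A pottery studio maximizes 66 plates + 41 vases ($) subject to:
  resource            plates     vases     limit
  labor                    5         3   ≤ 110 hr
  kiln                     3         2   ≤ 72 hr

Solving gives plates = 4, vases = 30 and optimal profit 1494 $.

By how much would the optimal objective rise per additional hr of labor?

9

At the optimum: labor uses 110 of 110 (binding); kiln uses 72 of 72 (binding).
Dual feasibility on the basic columns requires 5·y_labor + 3·y_kiln = 66, 3·y_labor + 2·y_kiln = 41.
Solving: y_labor = 9, y_kiln = 7.
Shadow price of labor = 9.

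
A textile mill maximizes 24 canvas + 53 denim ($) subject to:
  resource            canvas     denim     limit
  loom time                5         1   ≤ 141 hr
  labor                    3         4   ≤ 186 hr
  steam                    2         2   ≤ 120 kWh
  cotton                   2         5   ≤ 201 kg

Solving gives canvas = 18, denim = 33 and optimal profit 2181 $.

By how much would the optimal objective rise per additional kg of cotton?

Binding: labor and cotton. Non-binding: loom time (18 unused), steam (18 unused).
Slack constraints have shadow price 0 (complementary slackness).
Dual feasibility on the basic columns requires 3·y_labor + 2·y_cotton = 24, 4·y_labor + 5·y_cotton = 53.
This yields shadow prices y_labor = 2, y_cotton = 9.
Shadow price of cotton = 9.

9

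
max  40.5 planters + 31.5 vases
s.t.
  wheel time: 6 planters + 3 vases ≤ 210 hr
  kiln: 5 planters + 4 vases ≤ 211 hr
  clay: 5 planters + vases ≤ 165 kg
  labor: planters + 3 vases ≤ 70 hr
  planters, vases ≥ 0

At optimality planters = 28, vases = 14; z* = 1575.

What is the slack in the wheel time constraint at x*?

0

wheel time used = 6·28 + 3·14 = 210; slack = 210 − 210 = 0.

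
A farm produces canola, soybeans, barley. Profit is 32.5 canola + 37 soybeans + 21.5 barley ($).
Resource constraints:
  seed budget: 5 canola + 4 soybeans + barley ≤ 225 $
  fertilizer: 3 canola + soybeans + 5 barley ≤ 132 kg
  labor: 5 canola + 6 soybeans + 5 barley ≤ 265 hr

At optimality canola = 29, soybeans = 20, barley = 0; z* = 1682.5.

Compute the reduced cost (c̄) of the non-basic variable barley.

-7

At the optimum: seed budget uses 225 of 225 (binding); fertilizer uses 107 of 132 (slack = 25); labor uses 265 of 265 (binding).
Since fertilizer is not tight, its dual is 0.
Dual feasibility on the basic columns requires 5·y_seed budget + 5·y_labor = 32.5, 4·y_seed budget + 6·y_labor = 37.
This yields shadow prices y_seed budget = 1, y_labor = 5.5.
Reduced cost of barley: c₃ − yᵀa₃ = 21.5 − (1·1 + 5.5·5) = 21.5 − 28.5 = -7.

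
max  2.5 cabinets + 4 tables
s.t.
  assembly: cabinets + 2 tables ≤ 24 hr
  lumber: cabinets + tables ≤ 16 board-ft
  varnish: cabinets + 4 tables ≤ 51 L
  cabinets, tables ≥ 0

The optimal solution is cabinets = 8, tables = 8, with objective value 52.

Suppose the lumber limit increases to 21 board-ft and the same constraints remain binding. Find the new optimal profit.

57

Check each constraint at x*: assembly 24/24 (tight); lumber 16/16 (tight); varnish 40/51 (slack 11).
Slack constraints have shadow price 0 (complementary slackness).
The binding rows give the dual system: 1·y_assembly + 1·y_lumber = 2.5 and 2·y_assembly + 1·y_lumber = 4.
This yields shadow prices y_assembly = 1.5, y_lumber = 1.
Δz = y_lumber·Δb = 1 × (5) = 5, so new z* = 52 + 5 = 57.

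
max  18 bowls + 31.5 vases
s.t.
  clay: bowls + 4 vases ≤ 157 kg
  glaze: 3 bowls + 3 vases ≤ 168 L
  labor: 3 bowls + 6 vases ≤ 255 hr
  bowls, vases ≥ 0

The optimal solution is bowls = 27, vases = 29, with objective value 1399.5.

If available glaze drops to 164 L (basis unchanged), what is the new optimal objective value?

Check each constraint at x*: clay 143/157 (slack 14); glaze 168/168 (tight); labor 255/255 (tight).
Slack constraints have shadow price 0 (complementary slackness).
Dual feasibility on the basic columns requires 3·y_glaze + 3·y_labor = 18, 3·y_glaze + 6·y_labor = 31.5.
→ y_glaze = 1.5 and y_labor = 4.5.
Δz = y_glaze·Δb = 1.5 × (-4) = -6, so new z* = 1399.5 − 6 = 1393.5.

1393.5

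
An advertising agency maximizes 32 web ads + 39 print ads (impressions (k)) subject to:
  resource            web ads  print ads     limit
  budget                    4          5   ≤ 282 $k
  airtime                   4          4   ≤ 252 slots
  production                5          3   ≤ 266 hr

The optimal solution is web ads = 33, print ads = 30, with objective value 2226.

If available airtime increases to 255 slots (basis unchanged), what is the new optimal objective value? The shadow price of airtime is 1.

2229

Δb = 3, so new z* = 2226 + (1)·(3) = 2226 + 3 = 2229.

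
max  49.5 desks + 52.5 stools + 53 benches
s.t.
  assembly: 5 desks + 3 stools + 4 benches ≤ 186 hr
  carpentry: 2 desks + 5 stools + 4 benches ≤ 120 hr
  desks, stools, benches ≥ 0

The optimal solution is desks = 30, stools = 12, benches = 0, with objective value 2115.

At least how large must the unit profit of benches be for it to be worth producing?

54

At the optimum: assembly uses 186 of 186 (binding); carpentry uses 120 of 120 (binding).
Dual feasibility on the basic columns requires 5·y_assembly + 2·y_carpentry = 49.5, 3·y_assembly + 5·y_carpentry = 52.5.
This yields shadow prices y_assembly = 7.5, y_carpentry = 6.
benches enters the basis when its profit ≥ yᵀa₃ = 7.5·4 + 6·4 = 54.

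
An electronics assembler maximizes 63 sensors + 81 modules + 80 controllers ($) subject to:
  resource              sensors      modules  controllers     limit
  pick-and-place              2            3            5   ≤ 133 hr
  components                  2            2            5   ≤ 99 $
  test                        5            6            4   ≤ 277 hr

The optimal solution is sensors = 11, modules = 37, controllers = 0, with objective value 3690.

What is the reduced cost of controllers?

At the optimum: pick-and-place uses 133 of 133 (binding); components uses 96 of 99 (slack = 3); test uses 277 of 277 (binding).
Since components is not tight, its dual is 0.
From A_Bᵀ y = c: 2·y_pick-and-place + 5·y_test = 63; 3·y_pick-and-place + 6·y_test = 81.
This yields shadow prices y_pick-and-place = 9, y_test = 9.
Reduced cost of controllers: c₃ − yᵀa₃ = 80 − (9·5 + 9·4) = 80 − 81 = -1.

-1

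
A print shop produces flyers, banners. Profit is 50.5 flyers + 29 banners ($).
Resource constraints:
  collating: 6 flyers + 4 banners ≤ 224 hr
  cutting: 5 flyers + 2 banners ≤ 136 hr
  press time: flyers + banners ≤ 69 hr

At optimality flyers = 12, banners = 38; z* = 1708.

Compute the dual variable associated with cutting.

Binding: collating and cutting. Non-binding: press time (19 unused).
Slack constraints have shadow price 0 (complementary slackness).
From A_Bᵀ y = c: 6·y_collating + 5·y_cutting = 50.5; 4·y_collating + 2·y_cutting = 29.
→ y_collating = 5.5 and y_cutting = 3.5.
Shadow price of cutting = 3.5.

3.5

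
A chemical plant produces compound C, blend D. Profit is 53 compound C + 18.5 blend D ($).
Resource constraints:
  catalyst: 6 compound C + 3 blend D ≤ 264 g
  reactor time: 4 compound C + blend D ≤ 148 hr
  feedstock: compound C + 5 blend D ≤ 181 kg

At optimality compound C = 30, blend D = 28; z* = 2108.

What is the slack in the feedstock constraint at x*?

feedstock used = 1·30 + 5·28 = 170; slack = 181 − 170 = 11.

11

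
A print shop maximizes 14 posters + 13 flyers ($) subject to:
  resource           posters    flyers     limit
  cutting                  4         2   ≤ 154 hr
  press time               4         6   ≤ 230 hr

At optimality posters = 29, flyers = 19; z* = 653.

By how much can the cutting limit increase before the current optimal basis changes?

Binding constraints: cutting, press time. The basis is B = [[4,2],[4,6]] with det 16.
Per unit increase in cutting, x* moves by d = (0.375, -0.25).
The basis stays optimal until flyers reaches 0; allowable increase = 76 hr.

76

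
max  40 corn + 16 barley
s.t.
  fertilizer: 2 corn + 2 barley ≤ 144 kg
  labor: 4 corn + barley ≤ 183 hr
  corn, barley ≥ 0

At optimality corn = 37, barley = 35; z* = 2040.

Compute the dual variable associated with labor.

Check each constraint at x*: fertilizer 144/144 (tight); labor 183/183 (tight).
The binding rows give the dual system: 2·y_fertilizer + 4·y_labor = 40 and 2·y_fertilizer + 1·y_labor = 16.
Solving: y_fertilizer = 4, y_labor = 8.
Shadow price of labor = 8.

8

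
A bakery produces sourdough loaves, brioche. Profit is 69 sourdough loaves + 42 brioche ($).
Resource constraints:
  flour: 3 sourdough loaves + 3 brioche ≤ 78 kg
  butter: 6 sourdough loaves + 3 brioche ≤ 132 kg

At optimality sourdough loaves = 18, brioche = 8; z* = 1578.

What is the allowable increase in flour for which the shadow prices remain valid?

54

Binding constraints: flour, butter. The basis is B = [[3,3],[6,3]] with det -9.
Per unit increase in flour, x* moves by d = (-0.3333, 0.6667).
The basis stays optimal until sourdough loaves reaches 0; allowable increase = 54 kg.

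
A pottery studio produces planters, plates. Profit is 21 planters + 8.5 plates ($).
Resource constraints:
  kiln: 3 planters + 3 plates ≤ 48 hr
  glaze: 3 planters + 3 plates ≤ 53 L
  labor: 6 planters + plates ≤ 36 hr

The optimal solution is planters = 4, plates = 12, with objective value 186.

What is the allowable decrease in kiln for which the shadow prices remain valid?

30

Binding constraints: kiln, labor. The basis is B = [[3,3],[6,1]] with det -15.
Per unit decrease in kiln, x* moves by d = (0.0667, -0.4).
The basis stays optimal until plates reaches 0; allowable decrease = 30 hr.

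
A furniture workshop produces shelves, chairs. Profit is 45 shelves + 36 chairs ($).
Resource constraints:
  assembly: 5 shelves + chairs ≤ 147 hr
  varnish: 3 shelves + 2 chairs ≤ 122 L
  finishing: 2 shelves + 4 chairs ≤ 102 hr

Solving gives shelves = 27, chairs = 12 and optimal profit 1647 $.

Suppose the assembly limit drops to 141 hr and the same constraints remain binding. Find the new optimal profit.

At the optimum: assembly uses 147 of 147 (binding); varnish uses 105 of 122 (slack = 17); finishing uses 102 of 102 (binding).
By complementary slackness, y = 0 for the non-binding constraint.
Dual feasibility on the basic columns requires 5·y_assembly + 2·y_finishing = 45, 1·y_assembly + 4·y_finishing = 36.
This yields shadow prices y_assembly = 6, y_finishing = 7.5.
Δz = y_assembly·Δb = 6 × (-6) = -36, so new z* = 1647 − 36 = 1611.

1611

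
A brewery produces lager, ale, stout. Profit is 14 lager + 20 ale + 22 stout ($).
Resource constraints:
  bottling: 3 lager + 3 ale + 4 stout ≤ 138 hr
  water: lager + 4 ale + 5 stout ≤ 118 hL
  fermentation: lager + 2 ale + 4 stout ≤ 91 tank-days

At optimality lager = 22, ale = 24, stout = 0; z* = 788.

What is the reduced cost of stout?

Check each constraint at x*: bottling 138/138 (tight); water 118/118 (tight); fermentation 70/91 (slack 21).
Since fermentation is not tight, its dual is 0.
The binding rows give the dual system: 3·y_bottling + 1·y_water = 14 and 3·y_bottling + 4·y_water = 20.
Solving: y_bottling = 4, y_water = 2.
Reduced cost of stout: c₃ − yᵀa₃ = 22 − (4·4 + 2·5) = 22 − 26 = -4.

-4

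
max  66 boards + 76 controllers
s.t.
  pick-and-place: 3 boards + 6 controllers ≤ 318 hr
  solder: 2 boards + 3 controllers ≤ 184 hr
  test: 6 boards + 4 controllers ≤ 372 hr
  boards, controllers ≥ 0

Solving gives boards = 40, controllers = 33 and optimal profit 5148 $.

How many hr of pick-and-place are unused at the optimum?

pick-and-place used = 3·40 + 6·33 = 318; slack = 318 − 318 = 0.

0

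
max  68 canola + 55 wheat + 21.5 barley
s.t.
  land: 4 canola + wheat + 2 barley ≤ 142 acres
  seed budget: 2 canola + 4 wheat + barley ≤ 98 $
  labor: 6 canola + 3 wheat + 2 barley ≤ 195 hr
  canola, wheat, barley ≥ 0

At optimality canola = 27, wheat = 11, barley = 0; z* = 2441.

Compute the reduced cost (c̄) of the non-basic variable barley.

-3.5

Check each constraint at x*: land 119/142 (slack 23); seed budget 98/98 (tight); labor 195/195 (tight).
Since land is not tight, its dual is 0.
Dual feasibility on the basic columns requires 2·y_seed budget + 6·y_labor = 68, 4·y_seed budget + 3·y_labor = 55.
→ y_seed budget = 7 and y_labor = 9.
Reduced cost of barley: c₃ − yᵀa₃ = 21.5 − (7·1 + 9·2) = 21.5 − 25 = -3.5.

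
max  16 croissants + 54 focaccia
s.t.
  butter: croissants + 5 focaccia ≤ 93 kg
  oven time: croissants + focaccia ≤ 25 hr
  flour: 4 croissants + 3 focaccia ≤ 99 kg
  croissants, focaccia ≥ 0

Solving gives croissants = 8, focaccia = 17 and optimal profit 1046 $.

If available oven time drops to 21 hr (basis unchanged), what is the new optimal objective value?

1020

At the optimum: butter uses 93 of 93 (binding); oven time uses 25 of 25 (binding); flour uses 83 of 99 (slack = 16).
By complementary slackness, y = 0 for the non-binding constraint.
Dual feasibility on the basic columns requires 1·y_butter + 1·y_oven time = 16, 5·y_butter + 1·y_oven time = 54.
Solving: y_butter = 9.5, y_oven time = 6.5.
Δz = y_oven time·Δb = 6.5 × (-4) = -26, so new z* = 1046 − 26 = 1020.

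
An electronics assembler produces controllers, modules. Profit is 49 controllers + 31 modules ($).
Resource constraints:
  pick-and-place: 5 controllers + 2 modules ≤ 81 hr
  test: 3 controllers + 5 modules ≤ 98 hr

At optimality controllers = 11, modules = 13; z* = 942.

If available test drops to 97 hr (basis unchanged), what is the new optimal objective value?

939

Check each constraint at x*: pick-and-place 81/81 (tight); test 98/98 (tight).
Dual feasibility on the basic columns requires 5·y_pick-and-place + 3·y_test = 49, 2·y_pick-and-place + 5·y_test = 31.
This yields shadow prices y_pick-and-place = 8, y_test = 3.
Δz = y_test·Δb = 3 × (-1) = -3, so new z* = 942 − 3 = 939.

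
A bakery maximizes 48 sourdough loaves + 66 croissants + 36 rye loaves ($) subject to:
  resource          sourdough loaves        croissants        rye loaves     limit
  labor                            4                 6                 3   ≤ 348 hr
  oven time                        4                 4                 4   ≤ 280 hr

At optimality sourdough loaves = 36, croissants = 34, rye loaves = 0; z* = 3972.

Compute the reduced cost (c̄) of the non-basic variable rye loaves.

At the optimum: labor uses 348 of 348 (binding); oven time uses 280 of 280 (binding).
The binding rows give the dual system: 4·y_labor + 4·y_oven time = 48 and 6·y_labor + 4·y_oven time = 66.
→ y_labor = 9 and y_oven time = 3.
Reduced cost of rye loaves: c₃ − yᵀa₃ = 36 − (9·3 + 3·4) = 36 − 39 = -3.

-3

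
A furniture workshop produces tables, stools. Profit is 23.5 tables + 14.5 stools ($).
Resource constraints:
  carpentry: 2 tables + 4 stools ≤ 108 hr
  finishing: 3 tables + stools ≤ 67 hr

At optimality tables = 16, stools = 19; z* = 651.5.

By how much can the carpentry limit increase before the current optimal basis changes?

160

Binding constraints: carpentry, finishing. The basis is B = [[2,4],[3,1]] with det -10.
Per unit increase in carpentry, x* moves by d = (-0.1, 0.3).
The basis stays optimal until tables reaches 0; allowable increase = 160 hr.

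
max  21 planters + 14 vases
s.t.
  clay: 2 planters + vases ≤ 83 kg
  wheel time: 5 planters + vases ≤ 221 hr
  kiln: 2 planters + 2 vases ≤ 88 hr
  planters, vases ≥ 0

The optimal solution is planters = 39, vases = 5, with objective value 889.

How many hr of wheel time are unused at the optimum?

21

wheel time used = 5·39 + 1·5 = 200; slack = 221 − 200 = 21.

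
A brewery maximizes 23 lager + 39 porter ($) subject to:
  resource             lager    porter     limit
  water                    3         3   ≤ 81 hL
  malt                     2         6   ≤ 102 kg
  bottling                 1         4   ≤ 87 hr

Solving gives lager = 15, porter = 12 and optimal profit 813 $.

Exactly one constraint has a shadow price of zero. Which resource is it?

water: 81/81 (binding)
malt: 102/102 (binding)
bottling: 63/87 (slack 24)
By complementary slackness, a constraint with positive slack has shadow price 0 → bottling.

bottling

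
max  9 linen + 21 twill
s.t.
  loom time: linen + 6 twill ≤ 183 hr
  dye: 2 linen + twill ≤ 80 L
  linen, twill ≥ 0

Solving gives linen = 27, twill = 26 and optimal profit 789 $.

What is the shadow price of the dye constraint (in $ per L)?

At the optimum: loom time uses 183 of 183 (binding); dye uses 80 of 80 (binding).
From A_Bᵀ y = c: 1·y_loom time + 2·y_dye = 9; 6·y_loom time + 1·y_dye = 21.
Solving: y_loom time = 3, y_dye = 3.
Shadow price of dye = 3.

3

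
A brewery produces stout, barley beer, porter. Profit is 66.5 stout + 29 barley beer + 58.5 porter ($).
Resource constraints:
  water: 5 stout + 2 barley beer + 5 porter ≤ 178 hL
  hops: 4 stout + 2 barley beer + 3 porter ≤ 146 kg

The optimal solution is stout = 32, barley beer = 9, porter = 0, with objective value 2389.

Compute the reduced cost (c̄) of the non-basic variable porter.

Check each constraint at x*: water 178/178 (tight); hops 146/146 (tight).
From A_Bᵀ y = c: 5·y_water + 4·y_hops = 66.5; 2·y_water + 2·y_hops = 29.
→ y_water = 8.5 and y_hops = 6.
Reduced cost of porter: c₃ − yᵀa₃ = 58.5 − (8.5·5 + 6·3) = 58.5 − 60.5 = -2.

-2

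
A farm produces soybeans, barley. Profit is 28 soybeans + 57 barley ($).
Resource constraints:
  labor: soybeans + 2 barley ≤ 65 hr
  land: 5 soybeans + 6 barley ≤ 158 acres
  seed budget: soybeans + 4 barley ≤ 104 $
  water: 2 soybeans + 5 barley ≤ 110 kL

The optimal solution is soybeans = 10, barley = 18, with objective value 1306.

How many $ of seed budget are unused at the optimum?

seed budget used = 1·10 + 4·18 = 82; slack = 104 − 82 = 22.

22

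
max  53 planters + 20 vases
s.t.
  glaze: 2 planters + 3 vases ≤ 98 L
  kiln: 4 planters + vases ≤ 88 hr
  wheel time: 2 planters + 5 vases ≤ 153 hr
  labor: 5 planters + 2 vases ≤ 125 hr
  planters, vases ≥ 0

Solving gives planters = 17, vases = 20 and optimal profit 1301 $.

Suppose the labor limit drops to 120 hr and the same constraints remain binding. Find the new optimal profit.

1256

Binding: kiln and labor. Non-binding: glaze (4 unused), wheel time (19 unused).
By complementary slackness, y = 0 for the non-binding constraints.
Dual feasibility on the basic columns requires 4·y_kiln + 5·y_labor = 53, 1·y_kiln + 2·y_labor = 20.
Solving: y_kiln = 2, y_labor = 9.
Δz = y_labor·Δb = 9 × (-5) = -45, so new z* = 1301 − 45 = 1256.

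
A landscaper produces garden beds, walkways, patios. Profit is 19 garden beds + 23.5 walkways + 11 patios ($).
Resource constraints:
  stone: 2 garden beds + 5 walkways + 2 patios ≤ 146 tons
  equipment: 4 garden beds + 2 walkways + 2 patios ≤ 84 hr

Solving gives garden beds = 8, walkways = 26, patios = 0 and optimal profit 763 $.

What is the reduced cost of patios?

-2

Both stone and equipment are binding at x*.
Dual feasibility on the basic columns requires 2·y_stone + 4·y_equipment = 19, 5·y_stone + 2·y_equipment = 23.5.
Solving: y_stone = 3.5, y_equipment = 3.
Reduced cost of patios: c₃ − yᵀa₃ = 11 − (3.5·2 + 3·2) = 11 − 13 = -2.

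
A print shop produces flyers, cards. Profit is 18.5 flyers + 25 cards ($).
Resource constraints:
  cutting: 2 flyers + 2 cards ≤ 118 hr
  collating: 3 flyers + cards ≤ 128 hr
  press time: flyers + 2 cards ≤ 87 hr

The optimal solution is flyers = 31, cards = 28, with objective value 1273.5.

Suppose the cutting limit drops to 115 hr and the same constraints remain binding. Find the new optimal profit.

1255.5

At the optimum: cutting uses 118 of 118 (binding); collating uses 121 of 128 (slack = 7); press time uses 87 of 87 (binding).
Slack constraints have shadow price 0 (complementary slackness).
The binding rows give the dual system: 2·y_cutting + 1·y_press time = 18.5 and 2·y_cutting + 2·y_press time = 25.
→ y_cutting = 6 and y_press time = 6.5.
Δz = y_cutting·Δb = 6 × (-3) = -18, so new z* = 1273.5 − 18 = 1255.5.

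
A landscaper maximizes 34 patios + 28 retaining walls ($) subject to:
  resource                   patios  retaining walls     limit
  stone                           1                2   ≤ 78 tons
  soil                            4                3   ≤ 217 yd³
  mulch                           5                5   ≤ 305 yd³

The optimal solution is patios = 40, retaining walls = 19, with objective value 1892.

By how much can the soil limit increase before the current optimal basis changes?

Binding constraints: stone, soil. The basis is B = [[1,2],[4,3]] with det -5.
Per unit increase in soil, x* moves by d = (0.4, -0.2).
The basis stays optimal until mulch becomes binding; allowable increase = 10 yd³.

10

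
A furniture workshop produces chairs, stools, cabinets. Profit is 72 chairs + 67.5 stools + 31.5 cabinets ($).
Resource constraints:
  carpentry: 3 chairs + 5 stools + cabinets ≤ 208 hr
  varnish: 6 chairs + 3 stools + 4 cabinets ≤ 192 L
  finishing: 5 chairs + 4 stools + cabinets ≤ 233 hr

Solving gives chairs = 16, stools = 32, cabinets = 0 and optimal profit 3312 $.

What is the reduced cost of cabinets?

-7.5

Check each constraint at x*: carpentry 208/208 (tight); varnish 192/192 (tight); finishing 208/233 (slack 25).
Since finishing is not tight, its dual is 0.
Dual feasibility on the basic columns requires 3·y_carpentry + 6·y_varnish = 72, 5·y_carpentry + 3·y_varnish = 67.5.
This yields shadow prices y_carpentry = 9, y_varnish = 7.5.
Reduced cost of cabinets: c₃ − yᵀa₃ = 31.5 − (9·1 + 7.5·4) = 31.5 − 39 = -7.5.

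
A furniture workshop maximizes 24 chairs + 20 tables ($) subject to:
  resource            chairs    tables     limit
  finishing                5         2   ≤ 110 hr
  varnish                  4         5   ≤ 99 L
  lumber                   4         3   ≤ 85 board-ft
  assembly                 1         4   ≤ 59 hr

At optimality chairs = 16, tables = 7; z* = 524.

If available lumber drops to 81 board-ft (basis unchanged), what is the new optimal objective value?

Check each constraint at x*: finishing 94/110 (slack 16); varnish 99/99 (tight); lumber 85/85 (tight); assembly 44/59 (slack 15).
Since finishing, assembly are not tight, their duals are 0.
The binding rows give the dual system: 4·y_varnish + 4·y_lumber = 24 and 5·y_varnish + 3·y_lumber = 20.
→ y_varnish = 1 and y_lumber = 5.
Δz = y_lumber·Δb = 5 × (-4) = -20, so new z* = 524 − 20 = 504.

504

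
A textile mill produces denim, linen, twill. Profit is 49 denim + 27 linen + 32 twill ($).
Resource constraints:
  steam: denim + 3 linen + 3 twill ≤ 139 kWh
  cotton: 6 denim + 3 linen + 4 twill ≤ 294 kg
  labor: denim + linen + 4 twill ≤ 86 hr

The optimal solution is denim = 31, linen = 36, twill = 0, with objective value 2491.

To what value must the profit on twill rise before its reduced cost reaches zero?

35

At the optimum: steam uses 139 of 139 (binding); cotton uses 294 of 294 (binding); labor uses 67 of 86 (slack = 19).
By complementary slackness, y = 0 for the non-binding constraint.
From A_Bᵀ y = c: 1·y_steam + 6·y_cotton = 49; 3·y_steam + 3·y_cotton = 27.
→ y_steam = 1 and y_cotton = 8.
twill enters the basis when its profit ≥ yᵀa₃ = 1·3 + 8·4 = 35.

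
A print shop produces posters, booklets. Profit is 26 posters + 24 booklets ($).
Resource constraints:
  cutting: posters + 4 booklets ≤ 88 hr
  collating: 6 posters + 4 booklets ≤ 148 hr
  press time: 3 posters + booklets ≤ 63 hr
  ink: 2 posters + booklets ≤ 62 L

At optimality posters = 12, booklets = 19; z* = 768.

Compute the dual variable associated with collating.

4

Binding: cutting and collating. Non-binding: press time (8 unused), ink (19 unused).
By complementary slackness, y = 0 for the non-binding constraints.
The binding rows give the dual system: 1·y_cutting + 6·y_collating = 26 and 4·y_cutting + 4·y_collating = 24.
This yields shadow prices y_cutting = 2, y_collating = 4.
Shadow price of collating = 4.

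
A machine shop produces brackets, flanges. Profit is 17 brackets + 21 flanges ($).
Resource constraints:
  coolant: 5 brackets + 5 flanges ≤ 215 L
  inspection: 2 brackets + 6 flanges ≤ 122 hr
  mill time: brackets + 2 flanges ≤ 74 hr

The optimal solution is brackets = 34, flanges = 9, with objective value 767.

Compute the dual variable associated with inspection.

1

Binding: coolant and inspection. Non-binding: mill time (22 unused).
By complementary slackness, y = 0 for the non-binding constraint.
The binding rows give the dual system: 5·y_coolant + 2·y_inspection = 17 and 5·y_coolant + 6·y_inspection = 21.
This yields shadow prices y_coolant = 3, y_inspection = 1.
Shadow price of inspection = 1.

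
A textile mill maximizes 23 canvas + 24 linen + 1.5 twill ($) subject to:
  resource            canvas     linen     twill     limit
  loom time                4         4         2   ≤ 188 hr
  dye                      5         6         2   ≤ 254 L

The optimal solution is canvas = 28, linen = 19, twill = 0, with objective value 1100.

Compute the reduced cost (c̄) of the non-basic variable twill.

Check each constraint at x*: loom time 188/188 (tight); dye 254/254 (tight).
Dual feasibility on the basic columns requires 4·y_loom time + 5·y_dye = 23, 4·y_loom time + 6·y_dye = 24.
→ y_loom time = 4.5 and y_dye = 1.
Reduced cost of twill: c₃ − yᵀa₃ = 1.5 − (4.5·2 + 1·2) = 1.5 − 11 = -9.5.

-9.5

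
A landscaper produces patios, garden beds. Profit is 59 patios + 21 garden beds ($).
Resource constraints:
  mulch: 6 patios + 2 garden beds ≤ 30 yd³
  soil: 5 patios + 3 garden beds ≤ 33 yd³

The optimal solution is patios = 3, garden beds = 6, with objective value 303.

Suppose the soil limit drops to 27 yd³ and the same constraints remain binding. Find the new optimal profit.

Both mulch and soil are binding at x*.
Dual feasibility on the basic columns requires 6·y_mulch + 5·y_soil = 59, 2·y_mulch + 3·y_soil = 21.
→ y_mulch = 9 and y_soil = 1.
Δz = y_soil·Δb = 1 × (-6) = -6, so new z* = 303 − 6 = 297.

297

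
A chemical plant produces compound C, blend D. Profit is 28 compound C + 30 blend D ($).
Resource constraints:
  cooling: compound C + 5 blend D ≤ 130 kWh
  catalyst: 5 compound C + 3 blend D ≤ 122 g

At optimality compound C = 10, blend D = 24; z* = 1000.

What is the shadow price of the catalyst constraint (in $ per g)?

Both cooling and catalyst are binding at x*.
The binding rows give the dual system: 1·y_cooling + 5·y_catalyst = 28 and 5·y_cooling + 3·y_catalyst = 30.
→ y_cooling = 3 and y_catalyst = 5.
Shadow price of catalyst = 5.

5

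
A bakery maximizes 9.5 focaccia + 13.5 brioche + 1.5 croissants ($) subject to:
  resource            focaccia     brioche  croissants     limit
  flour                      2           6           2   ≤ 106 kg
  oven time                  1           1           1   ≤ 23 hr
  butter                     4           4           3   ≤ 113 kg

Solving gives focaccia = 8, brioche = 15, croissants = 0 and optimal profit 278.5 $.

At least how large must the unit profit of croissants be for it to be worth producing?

9.5

Binding: flour and oven time. Non-binding: butter (21 unused).
Slack constraints have shadow price 0 (complementary slackness).
The binding rows give the dual system: 2·y_flour + 1·y_oven time = 9.5 and 6·y_flour + 1·y_oven time = 13.5.
This yields shadow prices y_flour = 1, y_oven time = 7.5.
croissants enters the basis when its profit ≥ yᵀa₃ = 1·2 + 7.5·1 = 9.5.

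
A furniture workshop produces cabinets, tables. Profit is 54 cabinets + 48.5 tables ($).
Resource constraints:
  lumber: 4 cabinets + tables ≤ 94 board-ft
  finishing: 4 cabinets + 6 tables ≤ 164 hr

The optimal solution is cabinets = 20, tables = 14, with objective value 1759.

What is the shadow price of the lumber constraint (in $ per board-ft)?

Check each constraint at x*: lumber 94/94 (tight); finishing 164/164 (tight).
The binding rows give the dual system: 4·y_lumber + 4·y_finishing = 54 and 1·y_lumber + 6·y_finishing = 48.5.
Solving: y_lumber = 6.5, y_finishing = 7.
Shadow price of lumber = 6.5.

6.5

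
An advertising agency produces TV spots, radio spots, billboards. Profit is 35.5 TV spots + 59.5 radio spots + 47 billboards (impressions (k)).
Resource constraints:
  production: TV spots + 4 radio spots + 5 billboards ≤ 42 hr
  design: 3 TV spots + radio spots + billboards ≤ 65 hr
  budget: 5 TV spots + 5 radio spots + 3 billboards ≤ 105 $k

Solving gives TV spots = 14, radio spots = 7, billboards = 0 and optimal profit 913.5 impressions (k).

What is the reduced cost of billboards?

At the optimum: production uses 42 of 42 (binding); design uses 49 of 65 (slack = 16); budget uses 105 of 105 (binding).
Since design is not tight, its dual is 0.
From A_Bᵀ y = c: 1·y_production + 5·y_budget = 35.5; 4·y_production + 5·y_budget = 59.5.
Solving: y_production = 8, y_budget = 5.5.
Reduced cost of billboards: c₃ − yᵀa₃ = 47 − (8·5 + 5.5·3) = 47 − 56.5 = -9.5.

-9.5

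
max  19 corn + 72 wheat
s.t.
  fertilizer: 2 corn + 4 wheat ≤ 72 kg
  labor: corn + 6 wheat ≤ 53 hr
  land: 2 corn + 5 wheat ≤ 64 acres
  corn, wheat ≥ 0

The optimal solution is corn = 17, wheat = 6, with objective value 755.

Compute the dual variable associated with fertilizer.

0

Binding: labor and land. Non-binding: fertilizer (14 unused).
By complementary slackness, y = 0 for the non-binding constraint.
Dual feasibility on the basic columns requires 1·y_labor + 2·y_land = 19, 6·y_labor + 5·y_land = 72.
This yields shadow prices y_labor = 7, y_land = 6.
Shadow price of fertilizer = 0.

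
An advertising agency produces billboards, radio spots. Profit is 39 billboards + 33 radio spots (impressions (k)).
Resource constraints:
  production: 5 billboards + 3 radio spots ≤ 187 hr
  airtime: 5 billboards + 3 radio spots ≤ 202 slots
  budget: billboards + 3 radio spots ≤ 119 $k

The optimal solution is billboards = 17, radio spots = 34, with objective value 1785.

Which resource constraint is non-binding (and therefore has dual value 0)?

airtime

production: 187/187 (binding)
airtime: 187/202 (slack 15)
budget: 119/119 (binding)
By complementary slackness, a constraint with positive slack has shadow price 0 → airtime.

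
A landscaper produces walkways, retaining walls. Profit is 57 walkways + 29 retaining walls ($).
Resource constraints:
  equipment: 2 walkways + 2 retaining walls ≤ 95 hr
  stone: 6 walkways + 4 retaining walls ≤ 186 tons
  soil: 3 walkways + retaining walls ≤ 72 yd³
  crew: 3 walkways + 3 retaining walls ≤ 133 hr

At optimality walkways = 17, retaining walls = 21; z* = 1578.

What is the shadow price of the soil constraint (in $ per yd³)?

9

Binding: stone and soil. Non-binding: equipment (19 unused), crew (19 unused).
Slack constraints have shadow price 0 (complementary slackness).
Dual feasibility on the basic columns requires 6·y_stone + 3·y_soil = 57, 4·y_stone + 1·y_soil = 29.
This yields shadow prices y_stone = 5, y_soil = 9.
Shadow price of soil = 9.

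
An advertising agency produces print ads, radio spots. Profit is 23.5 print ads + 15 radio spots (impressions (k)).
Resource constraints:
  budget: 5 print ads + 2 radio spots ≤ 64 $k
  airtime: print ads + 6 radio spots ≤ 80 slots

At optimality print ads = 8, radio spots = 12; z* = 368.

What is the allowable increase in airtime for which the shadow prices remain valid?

112

Binding constraints: budget, airtime. The basis is B = [[5,2],[1,6]] with det 28.
Per unit increase in airtime, x* moves by d = (-0.0714, 0.1786).
The basis stays optimal until print ads reaches 0; allowable increase = 112 slots.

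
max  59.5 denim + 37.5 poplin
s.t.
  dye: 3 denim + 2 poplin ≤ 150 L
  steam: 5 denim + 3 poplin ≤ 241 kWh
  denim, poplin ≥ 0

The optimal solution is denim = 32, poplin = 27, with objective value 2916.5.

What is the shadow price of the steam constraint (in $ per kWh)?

At the optimum: dye uses 150 of 150 (binding); steam uses 241 of 241 (binding).
From A_Bᵀ y = c: 3·y_dye + 5·y_steam = 59.5; 2·y_dye + 3·y_steam = 37.5.
→ y_dye = 9 and y_steam = 6.5.
Shadow price of steam = 6.5.

6.5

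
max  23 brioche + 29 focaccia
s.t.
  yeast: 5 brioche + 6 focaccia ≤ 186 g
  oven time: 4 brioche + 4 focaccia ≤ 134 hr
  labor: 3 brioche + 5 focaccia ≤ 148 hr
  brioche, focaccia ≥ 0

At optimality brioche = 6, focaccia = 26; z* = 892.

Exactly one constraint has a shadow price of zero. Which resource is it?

yeast: 186/186 (binding)
oven time: 128/134 (slack 6)
labor: 148/148 (binding)
By complementary slackness, a constraint with positive slack has shadow price 0 → oven time.

oven time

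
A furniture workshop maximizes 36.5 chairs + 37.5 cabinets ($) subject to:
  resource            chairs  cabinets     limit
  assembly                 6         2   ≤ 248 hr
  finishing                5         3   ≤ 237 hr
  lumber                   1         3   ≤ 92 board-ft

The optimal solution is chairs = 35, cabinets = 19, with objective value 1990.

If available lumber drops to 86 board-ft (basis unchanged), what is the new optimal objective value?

1933

Check each constraint at x*: assembly 248/248 (tight); finishing 232/237 (slack 5); lumber 92/92 (tight).
By complementary slackness, y = 0 for the non-binding constraint.
From A_Bᵀ y = c: 6·y_assembly + 1·y_lumber = 36.5; 2·y_assembly + 3·y_lumber = 37.5.
This yields shadow prices y_assembly = 4.5, y_lumber = 9.5.
Δz = y_lumber·Δb = 9.5 × (-6) = -57, so new z* = 1990 − 57 = 1933.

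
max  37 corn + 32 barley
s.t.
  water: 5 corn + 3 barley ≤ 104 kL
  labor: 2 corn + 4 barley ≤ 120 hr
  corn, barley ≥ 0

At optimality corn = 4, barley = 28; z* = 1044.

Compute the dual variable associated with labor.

3.5

Both water and labor are binding at x*.
The binding rows give the dual system: 5·y_water + 2·y_labor = 37 and 3·y_water + 4·y_labor = 32.
Solving: y_water = 6, y_labor = 3.5.
Shadow price of labor = 3.5.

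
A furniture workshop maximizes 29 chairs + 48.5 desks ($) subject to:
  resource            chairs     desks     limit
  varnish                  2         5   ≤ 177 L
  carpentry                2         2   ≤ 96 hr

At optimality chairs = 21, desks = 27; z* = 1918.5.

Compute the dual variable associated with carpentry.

8

Check each constraint at x*: varnish 177/177 (tight); carpentry 96/96 (tight).
Dual feasibility on the basic columns requires 2·y_varnish + 2·y_carpentry = 29, 5·y_varnish + 2·y_carpentry = 48.5.
Solving: y_varnish = 6.5, y_carpentry = 8.
Shadow price of carpentry = 8.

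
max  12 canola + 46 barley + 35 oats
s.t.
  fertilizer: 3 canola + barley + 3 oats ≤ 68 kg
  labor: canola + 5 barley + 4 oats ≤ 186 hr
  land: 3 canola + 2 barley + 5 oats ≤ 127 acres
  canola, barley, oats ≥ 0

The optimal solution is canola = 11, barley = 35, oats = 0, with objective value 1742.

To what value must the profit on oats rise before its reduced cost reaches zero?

Check each constraint at x*: fertilizer 68/68 (tight); labor 186/186 (tight); land 103/127 (slack 24).
Slack constraints have shadow price 0 (complementary slackness).
From A_Bᵀ y = c: 3·y_fertilizer + 1·y_labor = 12; 1·y_fertilizer + 5·y_labor = 46.
Solving: y_fertilizer = 1, y_labor = 9.
oats enters the basis when its profit ≥ yᵀa₃ = 1·3 + 9·4 = 39.

39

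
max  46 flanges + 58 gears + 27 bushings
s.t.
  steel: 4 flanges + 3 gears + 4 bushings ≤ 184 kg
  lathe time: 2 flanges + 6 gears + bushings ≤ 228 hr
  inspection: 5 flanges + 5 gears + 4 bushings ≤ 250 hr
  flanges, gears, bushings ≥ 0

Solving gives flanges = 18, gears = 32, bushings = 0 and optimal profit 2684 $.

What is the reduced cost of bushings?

-8

At the optimum: steel uses 168 of 184 (slack = 16); lathe time uses 228 of 228 (binding); inspection uses 250 of 250 (binding).
Slack constraints have shadow price 0 (complementary slackness).
The binding rows give the dual system: 2·y_lathe time + 5·y_inspection = 46 and 6·y_lathe time + 5·y_inspection = 58.
This yields shadow prices y_lathe time = 3, y_inspection = 8.
Reduced cost of bushings: c₃ − yᵀa₃ = 27 − (3·1 + 8·4) = 27 − 35 = -8.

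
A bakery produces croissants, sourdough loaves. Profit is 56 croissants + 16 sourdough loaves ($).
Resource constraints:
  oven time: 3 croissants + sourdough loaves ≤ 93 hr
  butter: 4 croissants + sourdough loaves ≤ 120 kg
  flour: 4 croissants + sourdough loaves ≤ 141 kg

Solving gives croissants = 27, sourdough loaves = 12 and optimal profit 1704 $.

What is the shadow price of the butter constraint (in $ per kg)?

At the optimum: oven time uses 93 of 93 (binding); butter uses 120 of 120 (binding); flour uses 120 of 141 (slack = 21).
By complementary slackness, y = 0 for the non-binding constraint.
From A_Bᵀ y = c: 3·y_oven time + 4·y_butter = 56; 1·y_oven time + 1·y_butter = 16.
Solving: y_oven time = 8, y_butter = 8.
Shadow price of butter = 8.

8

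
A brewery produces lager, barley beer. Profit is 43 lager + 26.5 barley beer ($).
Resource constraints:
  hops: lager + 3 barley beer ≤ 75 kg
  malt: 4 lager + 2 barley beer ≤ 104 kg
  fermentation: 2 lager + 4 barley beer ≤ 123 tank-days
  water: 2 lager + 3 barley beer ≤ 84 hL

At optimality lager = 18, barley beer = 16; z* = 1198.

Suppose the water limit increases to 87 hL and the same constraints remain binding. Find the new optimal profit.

At the optimum: hops uses 66 of 75 (slack = 9); malt uses 104 of 104 (binding); fermentation uses 100 of 123 (slack = 23); water uses 84 of 84 (binding).
By complementary slackness, y = 0 for the non-binding constraints.
Dual feasibility on the basic columns requires 4·y_malt + 2·y_water = 43, 2·y_malt + 3·y_water = 26.5.
Solving: y_malt = 9.5, y_water = 2.5.
Δz = y_water·Δb = 2.5 × (3) = 7.5, so new z* = 1198 + 7.5 = 1205.5.

1205.5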